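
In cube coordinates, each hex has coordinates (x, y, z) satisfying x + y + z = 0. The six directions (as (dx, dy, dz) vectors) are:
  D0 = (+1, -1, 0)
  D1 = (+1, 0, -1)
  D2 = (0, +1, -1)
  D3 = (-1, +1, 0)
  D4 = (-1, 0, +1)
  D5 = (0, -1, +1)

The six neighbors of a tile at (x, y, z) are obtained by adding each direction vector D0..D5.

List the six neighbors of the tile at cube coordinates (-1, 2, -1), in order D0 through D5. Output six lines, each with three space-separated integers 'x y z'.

Center: (-1, 2, -1). Add each direction:
  D0: (-1, 2, -1) + (1, -1, 0) = (0, 1, -1)
  D1: (-1, 2, -1) + (1, 0, -1) = (0, 2, -2)
  D2: (-1, 2, -1) + (0, 1, -1) = (-1, 3, -2)
  D3: (-1, 2, -1) + (-1, 1, 0) = (-2, 3, -1)
  D4: (-1, 2, -1) + (-1, 0, 1) = (-2, 2, 0)
  D5: (-1, 2, -1) + (0, -1, 1) = (-1, 1, 0)

Answer: 0 1 -1
0 2 -2
-1 3 -2
-2 3 -1
-2 2 0
-1 1 0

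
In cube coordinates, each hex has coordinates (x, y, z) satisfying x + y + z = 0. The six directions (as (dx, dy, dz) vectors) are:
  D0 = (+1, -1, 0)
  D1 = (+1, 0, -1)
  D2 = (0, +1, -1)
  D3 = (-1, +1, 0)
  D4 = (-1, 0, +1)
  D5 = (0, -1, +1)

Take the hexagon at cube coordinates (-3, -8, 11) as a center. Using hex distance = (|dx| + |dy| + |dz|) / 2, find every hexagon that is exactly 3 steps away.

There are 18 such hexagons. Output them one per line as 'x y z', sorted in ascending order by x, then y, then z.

Walk ring at distance 3 from (-3, -8, 11):
Start at center + D4*3 = (-6, -8, 14)
  hex 0: (-6, -8, 14)
  hex 1: (-5, -9, 14)
  hex 2: (-4, -10, 14)
  hex 3: (-3, -11, 14)
  hex 4: (-2, -11, 13)
  hex 5: (-1, -11, 12)
  hex 6: (0, -11, 11)
  hex 7: (0, -10, 10)
  hex 8: (0, -9, 9)
  hex 9: (0, -8, 8)
  hex 10: (-1, -7, 8)
  hex 11: (-2, -6, 8)
  hex 12: (-3, -5, 8)
  hex 13: (-4, -5, 9)
  hex 14: (-5, -5, 10)
  hex 15: (-6, -5, 11)
  hex 16: (-6, -6, 12)
  hex 17: (-6, -7, 13)
Sorted: 18 hexes.

Answer: -6 -8 14
-6 -7 13
-6 -6 12
-6 -5 11
-5 -9 14
-5 -5 10
-4 -10 14
-4 -5 9
-3 -11 14
-3 -5 8
-2 -11 13
-2 -6 8
-1 -11 12
-1 -7 8
0 -11 11
0 -10 10
0 -9 9
0 -8 8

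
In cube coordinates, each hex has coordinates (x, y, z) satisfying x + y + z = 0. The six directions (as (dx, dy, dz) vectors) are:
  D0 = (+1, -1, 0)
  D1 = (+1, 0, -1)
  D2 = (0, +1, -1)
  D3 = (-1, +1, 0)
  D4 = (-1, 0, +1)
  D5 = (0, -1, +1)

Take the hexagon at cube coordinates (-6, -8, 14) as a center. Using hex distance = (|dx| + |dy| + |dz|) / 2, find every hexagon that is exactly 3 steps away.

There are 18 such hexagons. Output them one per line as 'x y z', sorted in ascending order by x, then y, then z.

Answer: -9 -8 17
-9 -7 16
-9 -6 15
-9 -5 14
-8 -9 17
-8 -5 13
-7 -10 17
-7 -5 12
-6 -11 17
-6 -5 11
-5 -11 16
-5 -6 11
-4 -11 15
-4 -7 11
-3 -11 14
-3 -10 13
-3 -9 12
-3 -8 11

Derivation:
Walk ring at distance 3 from (-6, -8, 14):
Start at center + D4*3 = (-9, -8, 17)
  hex 0: (-9, -8, 17)
  hex 1: (-8, -9, 17)
  hex 2: (-7, -10, 17)
  hex 3: (-6, -11, 17)
  hex 4: (-5, -11, 16)
  hex 5: (-4, -11, 15)
  hex 6: (-3, -11, 14)
  hex 7: (-3, -10, 13)
  hex 8: (-3, -9, 12)
  hex 9: (-3, -8, 11)
  hex 10: (-4, -7, 11)
  hex 11: (-5, -6, 11)
  hex 12: (-6, -5, 11)
  hex 13: (-7, -5, 12)
  hex 14: (-8, -5, 13)
  hex 15: (-9, -5, 14)
  hex 16: (-9, -6, 15)
  hex 17: (-9, -7, 16)
Sorted: 18 hexes.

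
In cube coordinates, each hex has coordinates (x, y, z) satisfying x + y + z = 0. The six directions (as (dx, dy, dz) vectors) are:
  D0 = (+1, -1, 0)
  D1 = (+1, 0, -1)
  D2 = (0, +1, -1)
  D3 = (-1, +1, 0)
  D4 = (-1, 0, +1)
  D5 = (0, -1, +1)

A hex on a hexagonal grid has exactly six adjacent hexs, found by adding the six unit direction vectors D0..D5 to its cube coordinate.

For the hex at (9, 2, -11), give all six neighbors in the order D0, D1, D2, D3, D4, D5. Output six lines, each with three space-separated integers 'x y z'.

Answer: 10 1 -11
10 2 -12
9 3 -12
8 3 -11
8 2 -10
9 1 -10

Derivation:
Center: (9, 2, -11). Add each direction:
  D0: (9, 2, -11) + (1, -1, 0) = (10, 1, -11)
  D1: (9, 2, -11) + (1, 0, -1) = (10, 2, -12)
  D2: (9, 2, -11) + (0, 1, -1) = (9, 3, -12)
  D3: (9, 2, -11) + (-1, 1, 0) = (8, 3, -11)
  D4: (9, 2, -11) + (-1, 0, 1) = (8, 2, -10)
  D5: (9, 2, -11) + (0, -1, 1) = (9, 1, -10)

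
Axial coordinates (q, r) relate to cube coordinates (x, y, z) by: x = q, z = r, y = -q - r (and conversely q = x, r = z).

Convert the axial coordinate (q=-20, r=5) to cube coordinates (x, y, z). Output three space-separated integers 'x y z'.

Answer: -20 15 5

Derivation:
x = q = -20
z = r = 5
y = -x - z = -(-20) - (5) = 15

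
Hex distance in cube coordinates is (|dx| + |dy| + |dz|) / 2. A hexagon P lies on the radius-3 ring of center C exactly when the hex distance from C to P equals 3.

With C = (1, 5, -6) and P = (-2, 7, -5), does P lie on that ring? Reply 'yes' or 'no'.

Answer: yes

Derivation:
|px - cx| = |-2 - 1| = 3
|py - cy| = |7 - 5| = 2
|pz - cz| = |-5 - (-6)| = 1
distance = (3+2+1)/2 = 6/2 = 3
radius = 3; distance == radius -> yes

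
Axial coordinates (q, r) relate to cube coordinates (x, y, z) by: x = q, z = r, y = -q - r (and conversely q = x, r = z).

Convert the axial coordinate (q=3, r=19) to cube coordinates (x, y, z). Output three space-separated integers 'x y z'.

Answer: 3 -22 19

Derivation:
x = q = 3
z = r = 19
y = -x - z = -(3) - (19) = -22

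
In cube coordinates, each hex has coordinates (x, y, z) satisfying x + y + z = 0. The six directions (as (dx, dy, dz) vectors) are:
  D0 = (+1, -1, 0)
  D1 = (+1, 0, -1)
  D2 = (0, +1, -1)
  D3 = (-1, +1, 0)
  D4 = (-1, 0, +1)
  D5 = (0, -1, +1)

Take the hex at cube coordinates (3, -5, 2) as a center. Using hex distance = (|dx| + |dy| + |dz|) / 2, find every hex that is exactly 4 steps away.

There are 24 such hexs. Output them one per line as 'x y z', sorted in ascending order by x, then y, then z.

Walk ring at distance 4 from (3, -5, 2):
Start at center + D4*4 = (-1, -5, 6)
  hex 0: (-1, -5, 6)
  hex 1: (0, -6, 6)
  hex 2: (1, -7, 6)
  hex 3: (2, -8, 6)
  hex 4: (3, -9, 6)
  hex 5: (4, -9, 5)
  hex 6: (5, -9, 4)
  hex 7: (6, -9, 3)
  hex 8: (7, -9, 2)
  hex 9: (7, -8, 1)
  hex 10: (7, -7, 0)
  hex 11: (7, -6, -1)
  hex 12: (7, -5, -2)
  hex 13: (6, -4, -2)
  hex 14: (5, -3, -2)
  hex 15: (4, -2, -2)
  hex 16: (3, -1, -2)
  hex 17: (2, -1, -1)
  hex 18: (1, -1, 0)
  hex 19: (0, -1, 1)
  hex 20: (-1, -1, 2)
  hex 21: (-1, -2, 3)
  hex 22: (-1, -3, 4)
  hex 23: (-1, -4, 5)
Sorted: 24 hexes.

Answer: -1 -5 6
-1 -4 5
-1 -3 4
-1 -2 3
-1 -1 2
0 -6 6
0 -1 1
1 -7 6
1 -1 0
2 -8 6
2 -1 -1
3 -9 6
3 -1 -2
4 -9 5
4 -2 -2
5 -9 4
5 -3 -2
6 -9 3
6 -4 -2
7 -9 2
7 -8 1
7 -7 0
7 -6 -1
7 -5 -2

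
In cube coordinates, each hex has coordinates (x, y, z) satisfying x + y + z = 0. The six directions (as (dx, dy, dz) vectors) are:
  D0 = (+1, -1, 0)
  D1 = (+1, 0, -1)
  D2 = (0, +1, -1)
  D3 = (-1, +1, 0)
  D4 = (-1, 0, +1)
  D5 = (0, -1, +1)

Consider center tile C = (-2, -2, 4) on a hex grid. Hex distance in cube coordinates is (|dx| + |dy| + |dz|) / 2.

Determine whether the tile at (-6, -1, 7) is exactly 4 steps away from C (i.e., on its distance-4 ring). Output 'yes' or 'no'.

|px - cx| = |-6 - (-2)| = 4
|py - cy| = |-1 - (-2)| = 1
|pz - cz| = |7 - 4| = 3
distance = (4+1+3)/2 = 8/2 = 4
radius = 4; distance == radius -> yes

Answer: yes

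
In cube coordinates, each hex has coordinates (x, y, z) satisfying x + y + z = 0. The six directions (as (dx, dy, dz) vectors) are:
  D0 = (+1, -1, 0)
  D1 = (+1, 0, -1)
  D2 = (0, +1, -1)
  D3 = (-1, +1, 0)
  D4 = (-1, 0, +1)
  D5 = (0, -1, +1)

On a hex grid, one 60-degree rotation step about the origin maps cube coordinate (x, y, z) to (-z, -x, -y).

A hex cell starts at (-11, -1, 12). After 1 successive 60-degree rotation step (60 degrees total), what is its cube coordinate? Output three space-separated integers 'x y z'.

Answer: -12 11 1

Derivation:
Start: (-11, -1, 12)
Step 1: (-11, -1, 12) -> (-(12), -(-11), -(-1)) = (-12, 11, 1)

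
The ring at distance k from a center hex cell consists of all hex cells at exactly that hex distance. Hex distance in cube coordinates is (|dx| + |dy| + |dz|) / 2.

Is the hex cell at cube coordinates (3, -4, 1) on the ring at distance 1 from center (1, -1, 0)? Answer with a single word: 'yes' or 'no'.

Answer: no

Derivation:
|px - cx| = |3 - 1| = 2
|py - cy| = |-4 - (-1)| = 3
|pz - cz| = |1 - 0| = 1
distance = (2+3+1)/2 = 6/2 = 3
radius = 1; distance != radius -> no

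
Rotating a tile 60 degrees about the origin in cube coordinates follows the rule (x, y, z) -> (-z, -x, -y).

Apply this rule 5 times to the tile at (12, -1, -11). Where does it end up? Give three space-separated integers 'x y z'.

Start: (12, -1, -11)
Step 1: (12, -1, -11) -> (-(-11), -(12), -(-1)) = (11, -12, 1)
Step 2: (11, -12, 1) -> (-(1), -(11), -(-12)) = (-1, -11, 12)
Step 3: (-1, -11, 12) -> (-(12), -(-1), -(-11)) = (-12, 1, 11)
Step 4: (-12, 1, 11) -> (-(11), -(-12), -(1)) = (-11, 12, -1)
Step 5: (-11, 12, -1) -> (-(-1), -(-11), -(12)) = (1, 11, -12)

Answer: 1 11 -12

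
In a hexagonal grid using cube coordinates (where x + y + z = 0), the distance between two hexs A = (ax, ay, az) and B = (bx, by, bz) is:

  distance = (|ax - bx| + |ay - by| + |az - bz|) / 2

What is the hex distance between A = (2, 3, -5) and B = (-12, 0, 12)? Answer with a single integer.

|ax - bx| = |2 - (-12)| = 14
|ay - by| = |3 - 0| = 3
|az - bz| = |-5 - 12| = 17
distance = (14 + 3 + 17) / 2 = 34 / 2 = 17

Answer: 17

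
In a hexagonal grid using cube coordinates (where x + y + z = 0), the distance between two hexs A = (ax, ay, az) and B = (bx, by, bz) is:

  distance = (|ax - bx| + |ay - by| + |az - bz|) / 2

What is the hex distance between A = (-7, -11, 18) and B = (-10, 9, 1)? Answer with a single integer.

|ax - bx| = |-7 - (-10)| = 3
|ay - by| = |-11 - 9| = 20
|az - bz| = |18 - 1| = 17
distance = (3 + 20 + 17) / 2 = 40 / 2 = 20

Answer: 20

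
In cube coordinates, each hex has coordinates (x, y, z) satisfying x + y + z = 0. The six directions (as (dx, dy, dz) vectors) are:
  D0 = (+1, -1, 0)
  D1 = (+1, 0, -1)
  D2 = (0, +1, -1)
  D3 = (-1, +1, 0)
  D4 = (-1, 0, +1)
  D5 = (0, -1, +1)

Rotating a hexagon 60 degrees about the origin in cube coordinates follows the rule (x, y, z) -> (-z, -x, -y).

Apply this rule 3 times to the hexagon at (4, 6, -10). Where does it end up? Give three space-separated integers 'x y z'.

Start: (4, 6, -10)
Step 1: (4, 6, -10) -> (-(-10), -(4), -(6)) = (10, -4, -6)
Step 2: (10, -4, -6) -> (-(-6), -(10), -(-4)) = (6, -10, 4)
Step 3: (6, -10, 4) -> (-(4), -(6), -(-10)) = (-4, -6, 10)

Answer: -4 -6 10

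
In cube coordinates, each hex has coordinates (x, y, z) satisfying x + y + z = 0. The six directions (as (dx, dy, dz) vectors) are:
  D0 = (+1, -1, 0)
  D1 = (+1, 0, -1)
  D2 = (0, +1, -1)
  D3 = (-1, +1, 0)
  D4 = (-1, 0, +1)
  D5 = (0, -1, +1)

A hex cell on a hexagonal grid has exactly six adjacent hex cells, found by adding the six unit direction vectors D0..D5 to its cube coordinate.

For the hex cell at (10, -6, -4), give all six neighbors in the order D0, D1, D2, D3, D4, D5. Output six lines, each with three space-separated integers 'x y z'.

Answer: 11 -7 -4
11 -6 -5
10 -5 -5
9 -5 -4
9 -6 -3
10 -7 -3

Derivation:
Center: (10, -6, -4). Add each direction:
  D0: (10, -6, -4) + (1, -1, 0) = (11, -7, -4)
  D1: (10, -6, -4) + (1, 0, -1) = (11, -6, -5)
  D2: (10, -6, -4) + (0, 1, -1) = (10, -5, -5)
  D3: (10, -6, -4) + (-1, 1, 0) = (9, -5, -4)
  D4: (10, -6, -4) + (-1, 0, 1) = (9, -6, -3)
  D5: (10, -6, -4) + (0, -1, 1) = (10, -7, -3)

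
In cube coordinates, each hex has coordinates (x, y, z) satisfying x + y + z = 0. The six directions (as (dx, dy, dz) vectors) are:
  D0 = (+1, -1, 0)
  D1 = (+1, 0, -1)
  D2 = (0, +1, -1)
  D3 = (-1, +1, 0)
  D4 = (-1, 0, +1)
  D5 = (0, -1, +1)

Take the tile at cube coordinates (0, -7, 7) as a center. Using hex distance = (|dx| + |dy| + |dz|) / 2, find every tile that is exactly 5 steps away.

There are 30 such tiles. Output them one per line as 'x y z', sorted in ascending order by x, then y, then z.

Answer: -5 -7 12
-5 -6 11
-5 -5 10
-5 -4 9
-5 -3 8
-5 -2 7
-4 -8 12
-4 -2 6
-3 -9 12
-3 -2 5
-2 -10 12
-2 -2 4
-1 -11 12
-1 -2 3
0 -12 12
0 -2 2
1 -12 11
1 -3 2
2 -12 10
2 -4 2
3 -12 9
3 -5 2
4 -12 8
4 -6 2
5 -12 7
5 -11 6
5 -10 5
5 -9 4
5 -8 3
5 -7 2

Derivation:
Walk ring at distance 5 from (0, -7, 7):
Start at center + D4*5 = (-5, -7, 12)
  hex 0: (-5, -7, 12)
  hex 1: (-4, -8, 12)
  hex 2: (-3, -9, 12)
  hex 3: (-2, -10, 12)
  hex 4: (-1, -11, 12)
  hex 5: (0, -12, 12)
  hex 6: (1, -12, 11)
  hex 7: (2, -12, 10)
  hex 8: (3, -12, 9)
  hex 9: (4, -12, 8)
  hex 10: (5, -12, 7)
  hex 11: (5, -11, 6)
  hex 12: (5, -10, 5)
  hex 13: (5, -9, 4)
  hex 14: (5, -8, 3)
  hex 15: (5, -7, 2)
  hex 16: (4, -6, 2)
  hex 17: (3, -5, 2)
  hex 18: (2, -4, 2)
  hex 19: (1, -3, 2)
  hex 20: (0, -2, 2)
  hex 21: (-1, -2, 3)
  hex 22: (-2, -2, 4)
  hex 23: (-3, -2, 5)
  hex 24: (-4, -2, 6)
  hex 25: (-5, -2, 7)
  hex 26: (-5, -3, 8)
  hex 27: (-5, -4, 9)
  hex 28: (-5, -5, 10)
  hex 29: (-5, -6, 11)
Sorted: 30 hexes.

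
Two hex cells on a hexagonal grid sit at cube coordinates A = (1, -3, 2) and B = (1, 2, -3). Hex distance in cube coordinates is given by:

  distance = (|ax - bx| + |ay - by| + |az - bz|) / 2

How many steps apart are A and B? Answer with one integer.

Answer: 5

Derivation:
|ax - bx| = |1 - 1| = 0
|ay - by| = |-3 - 2| = 5
|az - bz| = |2 - (-3)| = 5
distance = (0 + 5 + 5) / 2 = 10 / 2 = 5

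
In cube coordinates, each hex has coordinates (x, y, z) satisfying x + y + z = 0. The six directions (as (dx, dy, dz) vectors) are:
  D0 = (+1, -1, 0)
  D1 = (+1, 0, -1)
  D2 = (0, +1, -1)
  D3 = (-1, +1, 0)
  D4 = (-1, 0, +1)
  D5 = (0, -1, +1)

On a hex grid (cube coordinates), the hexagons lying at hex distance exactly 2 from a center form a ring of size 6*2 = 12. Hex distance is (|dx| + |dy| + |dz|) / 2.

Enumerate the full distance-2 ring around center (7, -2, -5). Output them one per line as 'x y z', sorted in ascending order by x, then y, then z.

Walk ring at distance 2 from (7, -2, -5):
Start at center + D4*2 = (5, -2, -3)
  hex 0: (5, -2, -3)
  hex 1: (6, -3, -3)
  hex 2: (7, -4, -3)
  hex 3: (8, -4, -4)
  hex 4: (9, -4, -5)
  hex 5: (9, -3, -6)
  hex 6: (9, -2, -7)
  hex 7: (8, -1, -7)
  hex 8: (7, 0, -7)
  hex 9: (6, 0, -6)
  hex 10: (5, 0, -5)
  hex 11: (5, -1, -4)
Sorted: 12 hexes.

Answer: 5 -2 -3
5 -1 -4
5 0 -5
6 -3 -3
6 0 -6
7 -4 -3
7 0 -7
8 -4 -4
8 -1 -7
9 -4 -5
9 -3 -6
9 -2 -7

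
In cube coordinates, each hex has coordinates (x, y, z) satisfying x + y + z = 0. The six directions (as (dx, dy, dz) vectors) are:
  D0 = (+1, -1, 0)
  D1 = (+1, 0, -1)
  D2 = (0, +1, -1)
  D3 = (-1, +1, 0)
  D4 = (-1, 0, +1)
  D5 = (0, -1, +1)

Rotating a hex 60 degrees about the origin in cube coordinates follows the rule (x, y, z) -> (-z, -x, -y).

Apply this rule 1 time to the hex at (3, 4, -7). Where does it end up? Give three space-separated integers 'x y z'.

Answer: 7 -3 -4

Derivation:
Start: (3, 4, -7)
Step 1: (3, 4, -7) -> (-(-7), -(3), -(4)) = (7, -3, -4)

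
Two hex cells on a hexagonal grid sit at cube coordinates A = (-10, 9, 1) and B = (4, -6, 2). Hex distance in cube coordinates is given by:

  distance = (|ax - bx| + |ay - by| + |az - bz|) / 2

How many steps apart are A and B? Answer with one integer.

|ax - bx| = |-10 - 4| = 14
|ay - by| = |9 - (-6)| = 15
|az - bz| = |1 - 2| = 1
distance = (14 + 15 + 1) / 2 = 30 / 2 = 15

Answer: 15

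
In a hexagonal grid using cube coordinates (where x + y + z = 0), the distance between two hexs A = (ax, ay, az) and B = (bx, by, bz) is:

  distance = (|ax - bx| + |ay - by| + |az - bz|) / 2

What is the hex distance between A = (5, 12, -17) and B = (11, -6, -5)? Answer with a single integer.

|ax - bx| = |5 - 11| = 6
|ay - by| = |12 - (-6)| = 18
|az - bz| = |-17 - (-5)| = 12
distance = (6 + 18 + 12) / 2 = 36 / 2 = 18

Answer: 18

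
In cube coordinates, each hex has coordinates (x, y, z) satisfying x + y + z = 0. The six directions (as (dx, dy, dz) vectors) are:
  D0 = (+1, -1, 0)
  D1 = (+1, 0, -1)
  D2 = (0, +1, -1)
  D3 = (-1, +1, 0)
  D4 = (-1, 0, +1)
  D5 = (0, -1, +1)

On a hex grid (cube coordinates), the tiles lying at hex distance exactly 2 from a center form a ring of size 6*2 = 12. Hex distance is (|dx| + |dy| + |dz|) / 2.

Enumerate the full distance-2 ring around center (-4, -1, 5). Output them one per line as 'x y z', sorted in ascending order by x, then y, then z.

Answer: -6 -1 7
-6 0 6
-6 1 5
-5 -2 7
-5 1 4
-4 -3 7
-4 1 3
-3 -3 6
-3 0 3
-2 -3 5
-2 -2 4
-2 -1 3

Derivation:
Walk ring at distance 2 from (-4, -1, 5):
Start at center + D4*2 = (-6, -1, 7)
  hex 0: (-6, -1, 7)
  hex 1: (-5, -2, 7)
  hex 2: (-4, -3, 7)
  hex 3: (-3, -3, 6)
  hex 4: (-2, -3, 5)
  hex 5: (-2, -2, 4)
  hex 6: (-2, -1, 3)
  hex 7: (-3, 0, 3)
  hex 8: (-4, 1, 3)
  hex 9: (-5, 1, 4)
  hex 10: (-6, 1, 5)
  hex 11: (-6, 0, 6)
Sorted: 12 hexes.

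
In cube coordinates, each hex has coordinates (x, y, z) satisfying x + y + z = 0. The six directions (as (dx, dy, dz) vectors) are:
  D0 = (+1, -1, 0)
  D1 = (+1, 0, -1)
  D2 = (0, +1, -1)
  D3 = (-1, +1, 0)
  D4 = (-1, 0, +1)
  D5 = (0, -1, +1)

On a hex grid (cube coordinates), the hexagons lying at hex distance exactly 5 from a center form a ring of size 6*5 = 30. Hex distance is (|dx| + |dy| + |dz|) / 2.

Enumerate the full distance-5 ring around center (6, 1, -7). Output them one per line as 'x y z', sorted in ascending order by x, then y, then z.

Answer: 1 1 -2
1 2 -3
1 3 -4
1 4 -5
1 5 -6
1 6 -7
2 0 -2
2 6 -8
3 -1 -2
3 6 -9
4 -2 -2
4 6 -10
5 -3 -2
5 6 -11
6 -4 -2
6 6 -12
7 -4 -3
7 5 -12
8 -4 -4
8 4 -12
9 -4 -5
9 3 -12
10 -4 -6
10 2 -12
11 -4 -7
11 -3 -8
11 -2 -9
11 -1 -10
11 0 -11
11 1 -12

Derivation:
Walk ring at distance 5 from (6, 1, -7):
Start at center + D4*5 = (1, 1, -2)
  hex 0: (1, 1, -2)
  hex 1: (2, 0, -2)
  hex 2: (3, -1, -2)
  hex 3: (4, -2, -2)
  hex 4: (5, -3, -2)
  hex 5: (6, -4, -2)
  hex 6: (7, -4, -3)
  hex 7: (8, -4, -4)
  hex 8: (9, -4, -5)
  hex 9: (10, -4, -6)
  hex 10: (11, -4, -7)
  hex 11: (11, -3, -8)
  hex 12: (11, -2, -9)
  hex 13: (11, -1, -10)
  hex 14: (11, 0, -11)
  hex 15: (11, 1, -12)
  hex 16: (10, 2, -12)
  hex 17: (9, 3, -12)
  hex 18: (8, 4, -12)
  hex 19: (7, 5, -12)
  hex 20: (6, 6, -12)
  hex 21: (5, 6, -11)
  hex 22: (4, 6, -10)
  hex 23: (3, 6, -9)
  hex 24: (2, 6, -8)
  hex 25: (1, 6, -7)
  hex 26: (1, 5, -6)
  hex 27: (1, 4, -5)
  hex 28: (1, 3, -4)
  hex 29: (1, 2, -3)
Sorted: 30 hexes.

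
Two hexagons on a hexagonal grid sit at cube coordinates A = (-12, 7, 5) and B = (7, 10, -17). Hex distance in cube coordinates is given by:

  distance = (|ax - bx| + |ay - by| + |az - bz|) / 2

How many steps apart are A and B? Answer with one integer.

|ax - bx| = |-12 - 7| = 19
|ay - by| = |7 - 10| = 3
|az - bz| = |5 - (-17)| = 22
distance = (19 + 3 + 22) / 2 = 44 / 2 = 22

Answer: 22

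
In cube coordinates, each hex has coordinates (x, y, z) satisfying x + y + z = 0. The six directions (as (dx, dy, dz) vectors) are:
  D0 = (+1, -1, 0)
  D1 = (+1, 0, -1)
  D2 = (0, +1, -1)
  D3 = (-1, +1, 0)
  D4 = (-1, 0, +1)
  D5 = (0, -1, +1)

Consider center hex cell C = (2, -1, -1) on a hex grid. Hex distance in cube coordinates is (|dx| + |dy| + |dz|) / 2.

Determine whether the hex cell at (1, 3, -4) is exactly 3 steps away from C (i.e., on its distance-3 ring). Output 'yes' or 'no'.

|px - cx| = |1 - 2| = 1
|py - cy| = |3 - (-1)| = 4
|pz - cz| = |-4 - (-1)| = 3
distance = (1+4+3)/2 = 8/2 = 4
radius = 3; distance != radius -> no

Answer: no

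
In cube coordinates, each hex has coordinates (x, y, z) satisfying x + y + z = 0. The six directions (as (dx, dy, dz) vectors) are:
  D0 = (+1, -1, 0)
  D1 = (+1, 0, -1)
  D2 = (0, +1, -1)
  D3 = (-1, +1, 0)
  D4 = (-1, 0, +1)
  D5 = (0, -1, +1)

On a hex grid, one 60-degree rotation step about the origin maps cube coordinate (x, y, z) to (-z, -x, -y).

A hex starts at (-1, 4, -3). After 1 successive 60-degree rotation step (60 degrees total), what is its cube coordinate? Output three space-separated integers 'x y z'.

Answer: 3 1 -4

Derivation:
Start: (-1, 4, -3)
Step 1: (-1, 4, -3) -> (-(-3), -(-1), -(4)) = (3, 1, -4)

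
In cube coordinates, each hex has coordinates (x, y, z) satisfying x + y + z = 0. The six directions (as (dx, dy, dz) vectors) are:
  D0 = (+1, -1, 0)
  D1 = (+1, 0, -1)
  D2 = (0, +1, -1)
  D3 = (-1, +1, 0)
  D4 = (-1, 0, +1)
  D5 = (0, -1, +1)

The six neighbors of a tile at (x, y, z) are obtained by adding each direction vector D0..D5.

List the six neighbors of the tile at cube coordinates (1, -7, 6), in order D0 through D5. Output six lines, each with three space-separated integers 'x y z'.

Center: (1, -7, 6). Add each direction:
  D0: (1, -7, 6) + (1, -1, 0) = (2, -8, 6)
  D1: (1, -7, 6) + (1, 0, -1) = (2, -7, 5)
  D2: (1, -7, 6) + (0, 1, -1) = (1, -6, 5)
  D3: (1, -7, 6) + (-1, 1, 0) = (0, -6, 6)
  D4: (1, -7, 6) + (-1, 0, 1) = (0, -7, 7)
  D5: (1, -7, 6) + (0, -1, 1) = (1, -8, 7)

Answer: 2 -8 6
2 -7 5
1 -6 5
0 -6 6
0 -7 7
1 -8 7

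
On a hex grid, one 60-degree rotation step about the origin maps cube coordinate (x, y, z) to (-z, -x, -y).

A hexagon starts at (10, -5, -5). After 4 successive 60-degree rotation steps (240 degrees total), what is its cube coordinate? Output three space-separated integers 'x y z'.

Start: (10, -5, -5)
Step 1: (10, -5, -5) -> (-(-5), -(10), -(-5)) = (5, -10, 5)
Step 2: (5, -10, 5) -> (-(5), -(5), -(-10)) = (-5, -5, 10)
Step 3: (-5, -5, 10) -> (-(10), -(-5), -(-5)) = (-10, 5, 5)
Step 4: (-10, 5, 5) -> (-(5), -(-10), -(5)) = (-5, 10, -5)

Answer: -5 10 -5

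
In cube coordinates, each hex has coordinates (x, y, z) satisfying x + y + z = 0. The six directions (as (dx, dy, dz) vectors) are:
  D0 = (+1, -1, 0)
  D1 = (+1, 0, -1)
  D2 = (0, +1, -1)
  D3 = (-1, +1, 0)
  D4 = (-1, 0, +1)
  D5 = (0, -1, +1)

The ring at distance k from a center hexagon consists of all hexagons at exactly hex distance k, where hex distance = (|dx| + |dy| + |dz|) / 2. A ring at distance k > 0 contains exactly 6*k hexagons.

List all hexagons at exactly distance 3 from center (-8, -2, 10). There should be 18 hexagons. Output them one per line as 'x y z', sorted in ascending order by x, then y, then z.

Walk ring at distance 3 from (-8, -2, 10):
Start at center + D4*3 = (-11, -2, 13)
  hex 0: (-11, -2, 13)
  hex 1: (-10, -3, 13)
  hex 2: (-9, -4, 13)
  hex 3: (-8, -5, 13)
  hex 4: (-7, -5, 12)
  hex 5: (-6, -5, 11)
  hex 6: (-5, -5, 10)
  hex 7: (-5, -4, 9)
  hex 8: (-5, -3, 8)
  hex 9: (-5, -2, 7)
  hex 10: (-6, -1, 7)
  hex 11: (-7, 0, 7)
  hex 12: (-8, 1, 7)
  hex 13: (-9, 1, 8)
  hex 14: (-10, 1, 9)
  hex 15: (-11, 1, 10)
  hex 16: (-11, 0, 11)
  hex 17: (-11, -1, 12)
Sorted: 18 hexes.

Answer: -11 -2 13
-11 -1 12
-11 0 11
-11 1 10
-10 -3 13
-10 1 9
-9 -4 13
-9 1 8
-8 -5 13
-8 1 7
-7 -5 12
-7 0 7
-6 -5 11
-6 -1 7
-5 -5 10
-5 -4 9
-5 -3 8
-5 -2 7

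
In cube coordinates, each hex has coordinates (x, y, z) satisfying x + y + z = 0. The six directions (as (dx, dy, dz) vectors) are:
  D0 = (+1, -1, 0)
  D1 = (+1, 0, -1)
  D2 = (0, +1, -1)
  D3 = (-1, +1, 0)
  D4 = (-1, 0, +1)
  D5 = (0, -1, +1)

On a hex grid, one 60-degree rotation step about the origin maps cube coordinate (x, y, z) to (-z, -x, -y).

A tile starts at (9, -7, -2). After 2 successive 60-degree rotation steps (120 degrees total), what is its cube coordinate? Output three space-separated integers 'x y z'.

Start: (9, -7, -2)
Step 1: (9, -7, -2) -> (-(-2), -(9), -(-7)) = (2, -9, 7)
Step 2: (2, -9, 7) -> (-(7), -(2), -(-9)) = (-7, -2, 9)

Answer: -7 -2 9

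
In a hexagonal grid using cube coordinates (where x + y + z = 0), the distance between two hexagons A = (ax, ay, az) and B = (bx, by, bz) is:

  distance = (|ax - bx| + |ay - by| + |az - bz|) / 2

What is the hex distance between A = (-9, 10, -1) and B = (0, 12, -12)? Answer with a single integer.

|ax - bx| = |-9 - 0| = 9
|ay - by| = |10 - 12| = 2
|az - bz| = |-1 - (-12)| = 11
distance = (9 + 2 + 11) / 2 = 22 / 2 = 11

Answer: 11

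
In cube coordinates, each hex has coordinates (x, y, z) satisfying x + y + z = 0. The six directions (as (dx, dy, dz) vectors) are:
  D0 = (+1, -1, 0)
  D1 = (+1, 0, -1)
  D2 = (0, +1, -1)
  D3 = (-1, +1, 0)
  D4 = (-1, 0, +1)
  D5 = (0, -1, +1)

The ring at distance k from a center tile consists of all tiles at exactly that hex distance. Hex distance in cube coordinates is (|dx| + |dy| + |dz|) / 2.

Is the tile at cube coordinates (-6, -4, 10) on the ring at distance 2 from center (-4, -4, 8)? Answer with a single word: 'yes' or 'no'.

Answer: yes

Derivation:
|px - cx| = |-6 - (-4)| = 2
|py - cy| = |-4 - (-4)| = 0
|pz - cz| = |10 - 8| = 2
distance = (2+0+2)/2 = 4/2 = 2
radius = 2; distance == radius -> yes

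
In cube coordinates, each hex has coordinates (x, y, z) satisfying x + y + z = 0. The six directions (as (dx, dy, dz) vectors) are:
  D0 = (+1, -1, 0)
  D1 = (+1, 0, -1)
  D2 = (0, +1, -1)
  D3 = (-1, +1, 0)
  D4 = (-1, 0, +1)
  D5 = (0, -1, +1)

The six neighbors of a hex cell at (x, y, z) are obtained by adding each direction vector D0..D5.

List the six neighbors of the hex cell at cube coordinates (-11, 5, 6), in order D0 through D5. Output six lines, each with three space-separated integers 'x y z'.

Answer: -10 4 6
-10 5 5
-11 6 5
-12 6 6
-12 5 7
-11 4 7

Derivation:
Center: (-11, 5, 6). Add each direction:
  D0: (-11, 5, 6) + (1, -1, 0) = (-10, 4, 6)
  D1: (-11, 5, 6) + (1, 0, -1) = (-10, 5, 5)
  D2: (-11, 5, 6) + (0, 1, -1) = (-11, 6, 5)
  D3: (-11, 5, 6) + (-1, 1, 0) = (-12, 6, 6)
  D4: (-11, 5, 6) + (-1, 0, 1) = (-12, 5, 7)
  D5: (-11, 5, 6) + (0, -1, 1) = (-11, 4, 7)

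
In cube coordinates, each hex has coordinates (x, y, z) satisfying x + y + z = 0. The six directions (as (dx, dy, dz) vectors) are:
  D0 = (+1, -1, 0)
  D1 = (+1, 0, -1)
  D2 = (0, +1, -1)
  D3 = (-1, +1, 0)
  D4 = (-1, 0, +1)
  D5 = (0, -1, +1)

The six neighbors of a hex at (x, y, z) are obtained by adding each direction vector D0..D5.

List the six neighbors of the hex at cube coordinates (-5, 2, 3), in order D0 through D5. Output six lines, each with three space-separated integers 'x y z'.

Answer: -4 1 3
-4 2 2
-5 3 2
-6 3 3
-6 2 4
-5 1 4

Derivation:
Center: (-5, 2, 3). Add each direction:
  D0: (-5, 2, 3) + (1, -1, 0) = (-4, 1, 3)
  D1: (-5, 2, 3) + (1, 0, -1) = (-4, 2, 2)
  D2: (-5, 2, 3) + (0, 1, -1) = (-5, 3, 2)
  D3: (-5, 2, 3) + (-1, 1, 0) = (-6, 3, 3)
  D4: (-5, 2, 3) + (-1, 0, 1) = (-6, 2, 4)
  D5: (-5, 2, 3) + (0, -1, 1) = (-5, 1, 4)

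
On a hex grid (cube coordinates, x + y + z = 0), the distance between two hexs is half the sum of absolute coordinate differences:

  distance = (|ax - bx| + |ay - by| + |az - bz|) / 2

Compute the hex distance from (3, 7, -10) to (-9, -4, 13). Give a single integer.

Answer: 23

Derivation:
|ax - bx| = |3 - (-9)| = 12
|ay - by| = |7 - (-4)| = 11
|az - bz| = |-10 - 13| = 23
distance = (12 + 11 + 23) / 2 = 46 / 2 = 23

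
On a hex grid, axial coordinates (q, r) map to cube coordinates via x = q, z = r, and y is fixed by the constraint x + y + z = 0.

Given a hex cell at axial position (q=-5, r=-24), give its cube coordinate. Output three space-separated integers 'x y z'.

x = q = -5
z = r = -24
y = -x - z = -(-5) - (-24) = 29

Answer: -5 29 -24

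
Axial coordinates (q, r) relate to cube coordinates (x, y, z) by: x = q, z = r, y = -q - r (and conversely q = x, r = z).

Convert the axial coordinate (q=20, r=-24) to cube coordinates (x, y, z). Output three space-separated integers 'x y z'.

x = q = 20
z = r = -24
y = -x - z = -(20) - (-24) = 4

Answer: 20 4 -24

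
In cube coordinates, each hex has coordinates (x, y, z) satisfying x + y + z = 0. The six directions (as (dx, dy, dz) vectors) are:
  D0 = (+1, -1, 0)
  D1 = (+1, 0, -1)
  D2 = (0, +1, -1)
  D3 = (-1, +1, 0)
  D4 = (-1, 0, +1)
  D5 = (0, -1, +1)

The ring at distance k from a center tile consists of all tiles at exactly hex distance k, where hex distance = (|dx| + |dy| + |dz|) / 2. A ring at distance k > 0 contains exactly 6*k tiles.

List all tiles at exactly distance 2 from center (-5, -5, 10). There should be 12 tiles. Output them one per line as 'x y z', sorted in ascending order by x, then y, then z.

Walk ring at distance 2 from (-5, -5, 10):
Start at center + D4*2 = (-7, -5, 12)
  hex 0: (-7, -5, 12)
  hex 1: (-6, -6, 12)
  hex 2: (-5, -7, 12)
  hex 3: (-4, -7, 11)
  hex 4: (-3, -7, 10)
  hex 5: (-3, -6, 9)
  hex 6: (-3, -5, 8)
  hex 7: (-4, -4, 8)
  hex 8: (-5, -3, 8)
  hex 9: (-6, -3, 9)
  hex 10: (-7, -3, 10)
  hex 11: (-7, -4, 11)
Sorted: 12 hexes.

Answer: -7 -5 12
-7 -4 11
-7 -3 10
-6 -6 12
-6 -3 9
-5 -7 12
-5 -3 8
-4 -7 11
-4 -4 8
-3 -7 10
-3 -6 9
-3 -5 8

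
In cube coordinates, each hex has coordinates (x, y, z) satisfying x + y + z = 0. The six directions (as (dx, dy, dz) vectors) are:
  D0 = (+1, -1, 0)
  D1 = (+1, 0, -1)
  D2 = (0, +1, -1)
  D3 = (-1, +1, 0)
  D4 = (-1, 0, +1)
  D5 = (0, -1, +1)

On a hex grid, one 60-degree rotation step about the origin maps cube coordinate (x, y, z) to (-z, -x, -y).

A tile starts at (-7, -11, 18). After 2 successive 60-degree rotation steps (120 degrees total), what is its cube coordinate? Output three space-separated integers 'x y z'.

Answer: -11 18 -7

Derivation:
Start: (-7, -11, 18)
Step 1: (-7, -11, 18) -> (-(18), -(-7), -(-11)) = (-18, 7, 11)
Step 2: (-18, 7, 11) -> (-(11), -(-18), -(7)) = (-11, 18, -7)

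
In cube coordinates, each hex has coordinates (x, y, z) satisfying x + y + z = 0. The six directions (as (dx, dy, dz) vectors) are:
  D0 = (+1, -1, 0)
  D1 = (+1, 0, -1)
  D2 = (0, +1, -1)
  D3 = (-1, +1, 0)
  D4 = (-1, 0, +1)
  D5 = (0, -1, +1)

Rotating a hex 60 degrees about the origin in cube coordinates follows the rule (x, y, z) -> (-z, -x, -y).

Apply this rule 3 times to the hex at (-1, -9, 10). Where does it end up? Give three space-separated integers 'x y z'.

Answer: 1 9 -10

Derivation:
Start: (-1, -9, 10)
Step 1: (-1, -9, 10) -> (-(10), -(-1), -(-9)) = (-10, 1, 9)
Step 2: (-10, 1, 9) -> (-(9), -(-10), -(1)) = (-9, 10, -1)
Step 3: (-9, 10, -1) -> (-(-1), -(-9), -(10)) = (1, 9, -10)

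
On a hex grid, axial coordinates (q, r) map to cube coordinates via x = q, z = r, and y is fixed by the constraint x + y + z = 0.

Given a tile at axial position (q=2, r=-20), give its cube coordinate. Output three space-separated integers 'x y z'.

x = q = 2
z = r = -20
y = -x - z = -(2) - (-20) = 18

Answer: 2 18 -20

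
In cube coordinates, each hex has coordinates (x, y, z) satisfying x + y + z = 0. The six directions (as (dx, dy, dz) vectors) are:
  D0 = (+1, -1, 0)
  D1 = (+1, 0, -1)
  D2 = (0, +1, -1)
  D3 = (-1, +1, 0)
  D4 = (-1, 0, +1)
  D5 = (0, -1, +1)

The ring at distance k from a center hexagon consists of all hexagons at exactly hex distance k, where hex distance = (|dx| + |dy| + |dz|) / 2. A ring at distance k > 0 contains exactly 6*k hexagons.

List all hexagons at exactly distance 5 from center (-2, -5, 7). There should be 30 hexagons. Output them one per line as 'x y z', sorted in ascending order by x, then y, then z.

Walk ring at distance 5 from (-2, -5, 7):
Start at center + D4*5 = (-7, -5, 12)
  hex 0: (-7, -5, 12)
  hex 1: (-6, -6, 12)
  hex 2: (-5, -7, 12)
  hex 3: (-4, -8, 12)
  hex 4: (-3, -9, 12)
  hex 5: (-2, -10, 12)
  hex 6: (-1, -10, 11)
  hex 7: (0, -10, 10)
  hex 8: (1, -10, 9)
  hex 9: (2, -10, 8)
  hex 10: (3, -10, 7)
  hex 11: (3, -9, 6)
  hex 12: (3, -8, 5)
  hex 13: (3, -7, 4)
  hex 14: (3, -6, 3)
  hex 15: (3, -5, 2)
  hex 16: (2, -4, 2)
  hex 17: (1, -3, 2)
  hex 18: (0, -2, 2)
  hex 19: (-1, -1, 2)
  hex 20: (-2, 0, 2)
  hex 21: (-3, 0, 3)
  hex 22: (-4, 0, 4)
  hex 23: (-5, 0, 5)
  hex 24: (-6, 0, 6)
  hex 25: (-7, 0, 7)
  hex 26: (-7, -1, 8)
  hex 27: (-7, -2, 9)
  hex 28: (-7, -3, 10)
  hex 29: (-7, -4, 11)
Sorted: 30 hexes.

Answer: -7 -5 12
-7 -4 11
-7 -3 10
-7 -2 9
-7 -1 8
-7 0 7
-6 -6 12
-6 0 6
-5 -7 12
-5 0 5
-4 -8 12
-4 0 4
-3 -9 12
-3 0 3
-2 -10 12
-2 0 2
-1 -10 11
-1 -1 2
0 -10 10
0 -2 2
1 -10 9
1 -3 2
2 -10 8
2 -4 2
3 -10 7
3 -9 6
3 -8 5
3 -7 4
3 -6 3
3 -5 2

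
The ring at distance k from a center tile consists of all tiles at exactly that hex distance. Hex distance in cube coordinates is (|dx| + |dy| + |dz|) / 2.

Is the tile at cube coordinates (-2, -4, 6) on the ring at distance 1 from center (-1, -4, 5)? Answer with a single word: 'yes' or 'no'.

|px - cx| = |-2 - (-1)| = 1
|py - cy| = |-4 - (-4)| = 0
|pz - cz| = |6 - 5| = 1
distance = (1+0+1)/2 = 2/2 = 1
radius = 1; distance == radius -> yes

Answer: yes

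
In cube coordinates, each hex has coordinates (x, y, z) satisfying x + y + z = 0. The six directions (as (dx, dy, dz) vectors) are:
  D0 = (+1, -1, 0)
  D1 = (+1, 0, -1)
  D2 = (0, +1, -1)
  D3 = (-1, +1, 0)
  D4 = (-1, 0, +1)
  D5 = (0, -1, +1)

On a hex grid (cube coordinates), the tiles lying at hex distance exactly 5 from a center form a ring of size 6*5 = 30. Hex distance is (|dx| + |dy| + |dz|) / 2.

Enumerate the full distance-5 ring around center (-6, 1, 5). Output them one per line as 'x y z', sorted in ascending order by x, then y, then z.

Answer: -11 1 10
-11 2 9
-11 3 8
-11 4 7
-11 5 6
-11 6 5
-10 0 10
-10 6 4
-9 -1 10
-9 6 3
-8 -2 10
-8 6 2
-7 -3 10
-7 6 1
-6 -4 10
-6 6 0
-5 -4 9
-5 5 0
-4 -4 8
-4 4 0
-3 -4 7
-3 3 0
-2 -4 6
-2 2 0
-1 -4 5
-1 -3 4
-1 -2 3
-1 -1 2
-1 0 1
-1 1 0

Derivation:
Walk ring at distance 5 from (-6, 1, 5):
Start at center + D4*5 = (-11, 1, 10)
  hex 0: (-11, 1, 10)
  hex 1: (-10, 0, 10)
  hex 2: (-9, -1, 10)
  hex 3: (-8, -2, 10)
  hex 4: (-7, -3, 10)
  hex 5: (-6, -4, 10)
  hex 6: (-5, -4, 9)
  hex 7: (-4, -4, 8)
  hex 8: (-3, -4, 7)
  hex 9: (-2, -4, 6)
  hex 10: (-1, -4, 5)
  hex 11: (-1, -3, 4)
  hex 12: (-1, -2, 3)
  hex 13: (-1, -1, 2)
  hex 14: (-1, 0, 1)
  hex 15: (-1, 1, 0)
  hex 16: (-2, 2, 0)
  hex 17: (-3, 3, 0)
  hex 18: (-4, 4, 0)
  hex 19: (-5, 5, 0)
  hex 20: (-6, 6, 0)
  hex 21: (-7, 6, 1)
  hex 22: (-8, 6, 2)
  hex 23: (-9, 6, 3)
  hex 24: (-10, 6, 4)
  hex 25: (-11, 6, 5)
  hex 26: (-11, 5, 6)
  hex 27: (-11, 4, 7)
  hex 28: (-11, 3, 8)
  hex 29: (-11, 2, 9)
Sorted: 30 hexes.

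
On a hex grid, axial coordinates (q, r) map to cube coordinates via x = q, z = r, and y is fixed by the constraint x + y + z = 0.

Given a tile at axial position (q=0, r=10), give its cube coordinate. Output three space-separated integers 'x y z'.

x = q = 0
z = r = 10
y = -x - z = -(0) - (10) = -10

Answer: 0 -10 10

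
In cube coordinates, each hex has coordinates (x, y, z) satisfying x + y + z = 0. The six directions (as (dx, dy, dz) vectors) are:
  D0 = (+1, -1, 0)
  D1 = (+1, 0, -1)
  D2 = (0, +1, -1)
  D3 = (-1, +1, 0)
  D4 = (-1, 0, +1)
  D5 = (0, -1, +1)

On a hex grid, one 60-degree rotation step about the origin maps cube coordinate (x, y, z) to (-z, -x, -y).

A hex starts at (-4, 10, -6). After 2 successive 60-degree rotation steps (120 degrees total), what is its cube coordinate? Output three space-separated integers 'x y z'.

Answer: 10 -6 -4

Derivation:
Start: (-4, 10, -6)
Step 1: (-4, 10, -6) -> (-(-6), -(-4), -(10)) = (6, 4, -10)
Step 2: (6, 4, -10) -> (-(-10), -(6), -(4)) = (10, -6, -4)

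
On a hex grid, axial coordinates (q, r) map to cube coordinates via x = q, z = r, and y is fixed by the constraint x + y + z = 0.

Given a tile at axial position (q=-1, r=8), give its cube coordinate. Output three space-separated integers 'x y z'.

Answer: -1 -7 8

Derivation:
x = q = -1
z = r = 8
y = -x - z = -(-1) - (8) = -7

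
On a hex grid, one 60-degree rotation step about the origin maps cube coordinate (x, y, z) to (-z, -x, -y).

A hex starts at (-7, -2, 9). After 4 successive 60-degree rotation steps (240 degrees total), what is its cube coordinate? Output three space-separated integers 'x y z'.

Answer: 9 -7 -2

Derivation:
Start: (-7, -2, 9)
Step 1: (-7, -2, 9) -> (-(9), -(-7), -(-2)) = (-9, 7, 2)
Step 2: (-9, 7, 2) -> (-(2), -(-9), -(7)) = (-2, 9, -7)
Step 3: (-2, 9, -7) -> (-(-7), -(-2), -(9)) = (7, 2, -9)
Step 4: (7, 2, -9) -> (-(-9), -(7), -(2)) = (9, -7, -2)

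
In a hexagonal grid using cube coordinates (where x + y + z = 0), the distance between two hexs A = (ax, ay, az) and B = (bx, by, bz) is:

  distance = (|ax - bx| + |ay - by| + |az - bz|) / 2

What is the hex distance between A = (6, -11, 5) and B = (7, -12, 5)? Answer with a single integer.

Answer: 1

Derivation:
|ax - bx| = |6 - 7| = 1
|ay - by| = |-11 - (-12)| = 1
|az - bz| = |5 - 5| = 0
distance = (1 + 1 + 0) / 2 = 2 / 2 = 1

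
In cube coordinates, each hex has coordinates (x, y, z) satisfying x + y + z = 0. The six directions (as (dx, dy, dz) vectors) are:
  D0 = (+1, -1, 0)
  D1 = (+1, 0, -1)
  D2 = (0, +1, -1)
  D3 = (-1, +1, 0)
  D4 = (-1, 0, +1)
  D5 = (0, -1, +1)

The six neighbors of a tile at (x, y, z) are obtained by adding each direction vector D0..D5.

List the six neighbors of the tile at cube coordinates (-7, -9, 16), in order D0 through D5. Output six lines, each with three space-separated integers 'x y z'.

Center: (-7, -9, 16). Add each direction:
  D0: (-7, -9, 16) + (1, -1, 0) = (-6, -10, 16)
  D1: (-7, -9, 16) + (1, 0, -1) = (-6, -9, 15)
  D2: (-7, -9, 16) + (0, 1, -1) = (-7, -8, 15)
  D3: (-7, -9, 16) + (-1, 1, 0) = (-8, -8, 16)
  D4: (-7, -9, 16) + (-1, 0, 1) = (-8, -9, 17)
  D5: (-7, -9, 16) + (0, -1, 1) = (-7, -10, 17)

Answer: -6 -10 16
-6 -9 15
-7 -8 15
-8 -8 16
-8 -9 17
-7 -10 17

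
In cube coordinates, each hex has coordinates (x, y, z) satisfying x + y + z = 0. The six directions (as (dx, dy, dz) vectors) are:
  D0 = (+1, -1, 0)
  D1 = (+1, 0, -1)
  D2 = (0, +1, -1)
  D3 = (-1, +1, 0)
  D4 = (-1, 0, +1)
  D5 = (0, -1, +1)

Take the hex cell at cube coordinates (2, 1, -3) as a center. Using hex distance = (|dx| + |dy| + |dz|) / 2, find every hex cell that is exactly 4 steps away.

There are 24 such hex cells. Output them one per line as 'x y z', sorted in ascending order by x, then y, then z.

Answer: -2 1 1
-2 2 0
-2 3 -1
-2 4 -2
-2 5 -3
-1 0 1
-1 5 -4
0 -1 1
0 5 -5
1 -2 1
1 5 -6
2 -3 1
2 5 -7
3 -3 0
3 4 -7
4 -3 -1
4 3 -7
5 -3 -2
5 2 -7
6 -3 -3
6 -2 -4
6 -1 -5
6 0 -6
6 1 -7

Derivation:
Walk ring at distance 4 from (2, 1, -3):
Start at center + D4*4 = (-2, 1, 1)
  hex 0: (-2, 1, 1)
  hex 1: (-1, 0, 1)
  hex 2: (0, -1, 1)
  hex 3: (1, -2, 1)
  hex 4: (2, -3, 1)
  hex 5: (3, -3, 0)
  hex 6: (4, -3, -1)
  hex 7: (5, -3, -2)
  hex 8: (6, -3, -3)
  hex 9: (6, -2, -4)
  hex 10: (6, -1, -5)
  hex 11: (6, 0, -6)
  hex 12: (6, 1, -7)
  hex 13: (5, 2, -7)
  hex 14: (4, 3, -7)
  hex 15: (3, 4, -7)
  hex 16: (2, 5, -7)
  hex 17: (1, 5, -6)
  hex 18: (0, 5, -5)
  hex 19: (-1, 5, -4)
  hex 20: (-2, 5, -3)
  hex 21: (-2, 4, -2)
  hex 22: (-2, 3, -1)
  hex 23: (-2, 2, 0)
Sorted: 24 hexes.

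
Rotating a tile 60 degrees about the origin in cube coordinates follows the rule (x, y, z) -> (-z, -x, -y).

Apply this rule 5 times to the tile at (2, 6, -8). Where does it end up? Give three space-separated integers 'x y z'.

Answer: -6 8 -2

Derivation:
Start: (2, 6, -8)
Step 1: (2, 6, -8) -> (-(-8), -(2), -(6)) = (8, -2, -6)
Step 2: (8, -2, -6) -> (-(-6), -(8), -(-2)) = (6, -8, 2)
Step 3: (6, -8, 2) -> (-(2), -(6), -(-8)) = (-2, -6, 8)
Step 4: (-2, -6, 8) -> (-(8), -(-2), -(-6)) = (-8, 2, 6)
Step 5: (-8, 2, 6) -> (-(6), -(-8), -(2)) = (-6, 8, -2)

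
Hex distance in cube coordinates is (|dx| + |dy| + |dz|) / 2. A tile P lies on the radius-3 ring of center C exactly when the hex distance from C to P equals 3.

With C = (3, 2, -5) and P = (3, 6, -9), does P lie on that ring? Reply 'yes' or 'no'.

|px - cx| = |3 - 3| = 0
|py - cy| = |6 - 2| = 4
|pz - cz| = |-9 - (-5)| = 4
distance = (0+4+4)/2 = 8/2 = 4
radius = 3; distance != radius -> no

Answer: no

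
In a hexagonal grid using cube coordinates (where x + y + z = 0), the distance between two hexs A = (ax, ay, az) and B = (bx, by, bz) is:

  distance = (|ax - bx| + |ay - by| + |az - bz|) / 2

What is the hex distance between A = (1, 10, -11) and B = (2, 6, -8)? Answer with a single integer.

|ax - bx| = |1 - 2| = 1
|ay - by| = |10 - 6| = 4
|az - bz| = |-11 - (-8)| = 3
distance = (1 + 4 + 3) / 2 = 8 / 2 = 4

Answer: 4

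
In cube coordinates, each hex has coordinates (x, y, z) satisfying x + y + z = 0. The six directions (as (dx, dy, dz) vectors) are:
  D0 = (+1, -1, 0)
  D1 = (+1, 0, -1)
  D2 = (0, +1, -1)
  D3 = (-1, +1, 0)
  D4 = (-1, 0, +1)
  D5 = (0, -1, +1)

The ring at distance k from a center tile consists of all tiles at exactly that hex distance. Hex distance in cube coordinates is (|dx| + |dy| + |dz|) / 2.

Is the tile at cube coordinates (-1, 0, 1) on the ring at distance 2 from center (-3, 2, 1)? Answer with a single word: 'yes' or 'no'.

Answer: yes

Derivation:
|px - cx| = |-1 - (-3)| = 2
|py - cy| = |0 - 2| = 2
|pz - cz| = |1 - 1| = 0
distance = (2+2+0)/2 = 4/2 = 2
radius = 2; distance == radius -> yes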